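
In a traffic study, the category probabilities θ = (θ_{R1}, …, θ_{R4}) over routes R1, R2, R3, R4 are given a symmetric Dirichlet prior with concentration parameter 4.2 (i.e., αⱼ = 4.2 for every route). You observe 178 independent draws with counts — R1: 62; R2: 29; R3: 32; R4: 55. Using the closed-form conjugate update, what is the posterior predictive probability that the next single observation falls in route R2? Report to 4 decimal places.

0.1704

The Dirichlet prior is conjugate to the Multinomial likelihood: each posterior αⱼ = prior αⱼ + observed count nⱼ.
Posterior concentration: (66.2, 33.2, 36.2, 59.2), total = 194.8.
P(next = R2 | data) = α_{R2}/Σα = 0.1704.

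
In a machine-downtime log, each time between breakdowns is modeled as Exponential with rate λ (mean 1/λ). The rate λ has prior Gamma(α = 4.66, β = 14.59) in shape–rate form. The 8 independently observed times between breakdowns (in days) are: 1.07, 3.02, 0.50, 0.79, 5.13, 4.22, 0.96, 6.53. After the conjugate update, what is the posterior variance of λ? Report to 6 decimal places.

0.009343

With a Gamma(shape α, rate β) prior on the exponential rate λ, the posterior after n observations with total T = Σxᵢ is Gamma(α+n, β+T).
Sum of observations T = 22.22 days; n = 8.
Posterior: Gamma(4.66+8, 14.59+22.22) = Gamma(12.66, 36.81).
Var = α/β² = 0.009343.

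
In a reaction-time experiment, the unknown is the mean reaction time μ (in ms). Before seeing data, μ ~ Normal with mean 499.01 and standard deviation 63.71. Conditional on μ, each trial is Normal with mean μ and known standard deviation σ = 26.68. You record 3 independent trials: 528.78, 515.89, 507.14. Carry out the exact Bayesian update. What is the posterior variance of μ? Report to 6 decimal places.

224.169875

For Normal data with known variance σ², a Normal(μ₀, σ₀²) prior on μ is conjugate. Posterior precision = 1/σ₀² + n/σ²; posterior mean is the precision-weighted average of μ₀ and x̄.
σ₀² = 63.71² = 4058.9641, σ² = 26.68² = 711.8224; σ² + n·σ₀² = 711.8224 + 3·4058.9641 = 12888.7147.
Posterior precision = 1/σ₀² + n/σ² = 1/4058.9641 + 3/711.8224 = (σ² + n·σ₀²)/(σ₀²σ²) = 12888.7147/(4058.9641·711.8224); posterior variance σₙ² = σ₀²σ²/(σ² + n·σ₀²) = 4058.9641·711.8224/12888.7147 = 224.169875.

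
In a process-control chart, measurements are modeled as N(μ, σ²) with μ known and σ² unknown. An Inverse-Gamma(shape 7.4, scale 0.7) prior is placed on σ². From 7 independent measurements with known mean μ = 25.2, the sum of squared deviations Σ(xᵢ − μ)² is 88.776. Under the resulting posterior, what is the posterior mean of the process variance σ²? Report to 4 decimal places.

With known mean μ and an Inverse-Gamma(α, β) prior on σ², the Normal likelihood is conjugate: posterior is Inv-Gamma(α + n/2, β + Σ(xᵢ−μ)²/2).
Posterior: Inv-Gamma(7.4 + 7/2, 0.7 + 88.776/2) = Inv-Gamma(10.90, 45.0880).
E[σ²|data] = β/(α−1) = 45.0880/9.90 = 4.5543.

4.5543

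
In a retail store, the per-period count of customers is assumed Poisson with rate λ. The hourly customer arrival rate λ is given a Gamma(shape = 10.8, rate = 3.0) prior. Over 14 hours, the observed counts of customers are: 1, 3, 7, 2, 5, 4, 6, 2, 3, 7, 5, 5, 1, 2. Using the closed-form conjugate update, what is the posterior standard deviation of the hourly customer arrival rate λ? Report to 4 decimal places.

0.4699

With a Gamma(shape α, rate β) prior, the Poisson likelihood is conjugate: the posterior is Gamma(α + ΣXᵢ, β + n).
Sum of counts S = 53 over n = 14 hours.
Posterior: Gamma(α+S, β+n) = Gamma(10.8+53, 3.0+14) = Gamma(63.8, 17.0).
SD = √α/β = √63.8/17.0 = 0.4699.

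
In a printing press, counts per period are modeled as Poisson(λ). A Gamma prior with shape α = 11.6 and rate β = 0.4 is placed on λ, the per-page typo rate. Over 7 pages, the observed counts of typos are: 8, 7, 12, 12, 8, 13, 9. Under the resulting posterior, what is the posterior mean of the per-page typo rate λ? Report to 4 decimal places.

With a Gamma(shape α, rate β) prior, the Poisson likelihood is conjugate: the posterior is Gamma(α + ΣXᵢ, β + n).
Sum of counts S = 69 over n = 7 pages.
Posterior: Gamma(α+S, β+n) = Gamma(11.6+69, 0.4+7) = Gamma(80.6, 7.4).
Posterior mean = α/β = 80.6/7.4 = 10.8919.

10.8919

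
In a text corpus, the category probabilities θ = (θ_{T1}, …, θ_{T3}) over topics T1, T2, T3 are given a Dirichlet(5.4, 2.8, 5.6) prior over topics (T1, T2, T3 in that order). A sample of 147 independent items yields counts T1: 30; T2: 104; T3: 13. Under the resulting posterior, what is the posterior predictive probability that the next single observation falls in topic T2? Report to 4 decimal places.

0.6642

The Dirichlet prior is conjugate to the Multinomial likelihood: each posterior αⱼ = prior αⱼ + observed count nⱼ.
Posterior concentration: (35.4, 106.8, 18.6), total = 160.8.
P(next = T2 | data) = α_{T2}/Σα = 0.6642.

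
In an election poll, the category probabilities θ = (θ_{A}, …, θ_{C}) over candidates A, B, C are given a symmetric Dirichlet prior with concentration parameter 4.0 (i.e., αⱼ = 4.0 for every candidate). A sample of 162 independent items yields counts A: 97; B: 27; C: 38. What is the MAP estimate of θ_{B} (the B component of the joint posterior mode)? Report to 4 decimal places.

The Dirichlet prior is conjugate to the Multinomial likelihood: each posterior αⱼ = prior αⱼ + observed count nⱼ.
Posterior concentration: (101.0, 31.0, 42.0), total = 174.0.
Joint mode component: (α_{B}−1)/(Σα−K) = 30.0/171.0 = 0.1754.

0.1754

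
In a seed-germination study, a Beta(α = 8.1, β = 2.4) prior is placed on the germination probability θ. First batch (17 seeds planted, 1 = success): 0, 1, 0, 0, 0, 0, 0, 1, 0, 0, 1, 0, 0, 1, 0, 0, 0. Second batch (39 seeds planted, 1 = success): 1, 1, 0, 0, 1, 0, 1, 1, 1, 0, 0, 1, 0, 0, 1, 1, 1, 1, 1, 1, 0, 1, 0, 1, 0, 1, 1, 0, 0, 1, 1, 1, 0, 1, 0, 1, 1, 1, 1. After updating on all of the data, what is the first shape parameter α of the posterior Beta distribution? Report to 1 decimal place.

37.1

The Beta prior is conjugate to a Binomial/Bernoulli likelihood; the update adds successes to α and failures to β.
After batch 1: Beta(8.1+4, 2.4+13) = Beta(12.1, 15.4).
After batch 2: Beta(12.1+25, 15.4+14) = Beta(37.1, 29.4).
Posterior α = 37.1.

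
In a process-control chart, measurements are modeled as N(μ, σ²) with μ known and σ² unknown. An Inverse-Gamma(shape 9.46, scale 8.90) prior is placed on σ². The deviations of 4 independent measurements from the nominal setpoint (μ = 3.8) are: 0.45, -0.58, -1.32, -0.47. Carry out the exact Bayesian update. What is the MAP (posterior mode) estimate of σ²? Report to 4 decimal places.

With known mean μ and an Inverse-Gamma(α, β) prior on σ², the Normal likelihood is conjugate: posterior is Inv-Gamma(α + n/2, β + Σ(xᵢ−μ)²/2).
Σ(xᵢ−μ)² = (0.45)² + (-0.58)² + (-1.32)² + (-0.47)² = 2.5022.
Posterior: Inv-Gamma(9.46 + 4/2, 8.90 + 2.5022/2) = Inv-Gamma(11.46, 10.15110).
Mode = β/(α+1) = 10.15110/12.46 = 0.8147.

0.8147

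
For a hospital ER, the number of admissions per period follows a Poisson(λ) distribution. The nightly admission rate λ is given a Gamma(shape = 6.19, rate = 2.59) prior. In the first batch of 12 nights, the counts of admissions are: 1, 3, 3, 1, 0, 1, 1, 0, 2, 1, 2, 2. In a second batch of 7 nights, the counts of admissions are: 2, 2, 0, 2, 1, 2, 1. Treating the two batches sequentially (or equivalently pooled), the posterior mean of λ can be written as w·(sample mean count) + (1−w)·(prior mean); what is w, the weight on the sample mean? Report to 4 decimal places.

With a Gamma(shape α, rate β) prior, the Poisson likelihood is conjugate: the posterior is Gamma(α + ΣXᵢ, β + n).
Total number of nights: n = 12 + 7 = 19.
Posterior mean = (α₀+S)/(β₀+n) = [n/(β₀+n)]·(S/n) + [β₀/(β₀+n)]·(α₀/β₀), so only n and β₀ enter the weight.
Weight on data w = n/(β₀+n) = 19/(2.59+19) = 19/21.59 = 0.8800.

0.8800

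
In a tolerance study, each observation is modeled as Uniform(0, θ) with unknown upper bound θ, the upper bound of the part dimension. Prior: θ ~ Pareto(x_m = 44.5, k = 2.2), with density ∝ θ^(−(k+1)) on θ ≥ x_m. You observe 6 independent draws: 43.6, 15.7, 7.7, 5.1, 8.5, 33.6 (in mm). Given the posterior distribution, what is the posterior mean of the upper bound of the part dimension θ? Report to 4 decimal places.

A Pareto(scale x_m, shape k) prior on the upper bound θ of Uniform(0, θ) is conjugate: posterior is Pareto(max(x_m, max xᵢ), k + n).
Sample maximum = 43.6; prior scale x_m = 44.5 → posterior scale = max = 44.5.
Posterior shape = 2.2 + 6 = 8.2.
E[θ|data] = k·x_m/(k−1) = 8.2·44.5/7.2 = 50.6806.

50.6806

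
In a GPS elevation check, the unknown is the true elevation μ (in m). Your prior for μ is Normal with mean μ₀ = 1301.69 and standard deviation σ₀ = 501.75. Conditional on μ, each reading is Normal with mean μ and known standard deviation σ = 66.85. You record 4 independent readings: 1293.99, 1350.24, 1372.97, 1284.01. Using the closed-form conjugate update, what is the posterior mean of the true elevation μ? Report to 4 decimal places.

1325.1982

For Normal data with known variance σ², a Normal(μ₀, σ₀²) prior on μ is conjugate. Posterior precision = 1/σ₀² + n/σ²; posterior mean is the precision-weighted average of μ₀ and x̄.
Σxᵢ = 1293.99 + 1350.24 + 1372.97 + 1284.01 = 5301.21, so n·x̄ = 5301.21.
σ₀² = 501.75² = 251753.0625, σ² = 66.85² = 4468.9225; σ² + n·σ₀² = 4468.9225 + 4·251753.0625 = 1011481.1725.
Posterior mean = (μ₀/σ₀² + n·x̄/σ²)/(1/σ₀² + n/σ²) = (σ²·μ₀ + σ₀²·n·x̄)/(σ² + n·σ₀²) = (4468.9225·1301.69 + 251753.0625·5301.21)/1011481.1725 = 1340413004.18465/1011481.1725 = 1325.1982.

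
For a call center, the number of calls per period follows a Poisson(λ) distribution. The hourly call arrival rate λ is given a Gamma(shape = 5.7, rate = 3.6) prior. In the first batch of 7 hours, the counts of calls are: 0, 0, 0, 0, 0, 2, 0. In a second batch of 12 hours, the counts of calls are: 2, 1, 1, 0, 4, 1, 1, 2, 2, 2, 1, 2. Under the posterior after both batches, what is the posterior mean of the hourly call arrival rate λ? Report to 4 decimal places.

With a Gamma(shape α, rate β) prior, the Poisson likelihood is conjugate: the posterior is Gamma(α + ΣXᵢ, β + n).
Batch 1: sum of counts S = 2 over n = 7 hours.
After batch 1: Gamma(α+S, β+n) = Gamma(5.7+2, 3.6+7) = Gamma(7.7, 10.6).
Batch 2: sum of counts S = 19 over n = 12 hours.
After batch 2: Gamma(α+S, β+n) = Gamma(7.7+19, 10.6+12) = Gamma(26.7, 22.6).
Posterior mean = α/β = 26.7/22.6 = 1.1814.

1.1814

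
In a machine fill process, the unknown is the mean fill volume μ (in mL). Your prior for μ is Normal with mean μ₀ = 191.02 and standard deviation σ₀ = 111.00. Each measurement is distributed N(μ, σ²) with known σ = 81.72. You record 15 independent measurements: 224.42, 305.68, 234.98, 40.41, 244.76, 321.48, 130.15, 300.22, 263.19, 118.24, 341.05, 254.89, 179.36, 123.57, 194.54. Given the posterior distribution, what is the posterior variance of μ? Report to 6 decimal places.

For Normal data with known variance σ², a Normal(μ₀, σ₀²) prior on μ is conjugate. Posterior precision = 1/σ₀² + n/σ²; posterior mean is the precision-weighted average of μ₀ and x̄.
σ₀² = 111.00² = 12321, σ² = 81.72² = 6678.1584; σ² + n·σ₀² = 6678.1584 + 15·12321 = 191493.1584.
Posterior precision = 1/σ₀² + n/σ² = 1/12321 + 15/6678.1584 = (σ² + n·σ₀²)/(σ₀²σ²) = 191493.1584/(12321·6678.1584); posterior variance σₙ² = σ₀²σ²/(σ² + n·σ₀²) = 12321·6678.1584/191493.1584 = 429.684226.

429.684226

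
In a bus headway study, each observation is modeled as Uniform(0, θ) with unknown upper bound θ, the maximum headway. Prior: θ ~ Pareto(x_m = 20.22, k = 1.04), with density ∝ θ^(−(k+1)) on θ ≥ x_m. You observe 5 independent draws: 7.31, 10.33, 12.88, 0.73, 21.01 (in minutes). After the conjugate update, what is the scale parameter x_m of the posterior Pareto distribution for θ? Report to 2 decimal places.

A Pareto(scale x_m, shape k) prior on the upper bound θ of Uniform(0, θ) is conjugate: posterior is Pareto(max(x_m, max xᵢ), k + n).
Sample maximum = 21.01; prior scale x_m = 20.22 → posterior scale = max = 21.01.
Posterior shape = 1.04 + 5 = 6.04.
Posterior scale x_m = 21.01.

21.01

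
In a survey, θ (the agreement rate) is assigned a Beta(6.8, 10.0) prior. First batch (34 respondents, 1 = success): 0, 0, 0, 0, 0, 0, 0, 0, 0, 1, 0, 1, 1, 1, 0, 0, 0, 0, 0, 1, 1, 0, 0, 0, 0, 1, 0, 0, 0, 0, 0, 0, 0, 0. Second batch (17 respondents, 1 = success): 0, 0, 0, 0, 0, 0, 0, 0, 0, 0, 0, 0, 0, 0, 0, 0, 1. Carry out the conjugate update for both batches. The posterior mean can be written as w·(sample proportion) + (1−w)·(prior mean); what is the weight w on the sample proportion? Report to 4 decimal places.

The Beta prior is conjugate to a Binomial/Bernoulli likelihood; the update adds successes to α and failures to β.
Total number of respondents: n = 34 + 17 = 51.
Posterior mean = (α₀+k)/(α₀+β₀+n) = [n/(α₀+β₀+n)]·(k/n) + [(α₀+β₀)/(α₀+β₀+n)]·α₀/(α₀+β₀), so only n and the prior enter the weight.
The weight on the data is w = n/(α₀+β₀+n) = 51/(6.8+10.0+51) = 51/67.8 = 0.7522.

0.7522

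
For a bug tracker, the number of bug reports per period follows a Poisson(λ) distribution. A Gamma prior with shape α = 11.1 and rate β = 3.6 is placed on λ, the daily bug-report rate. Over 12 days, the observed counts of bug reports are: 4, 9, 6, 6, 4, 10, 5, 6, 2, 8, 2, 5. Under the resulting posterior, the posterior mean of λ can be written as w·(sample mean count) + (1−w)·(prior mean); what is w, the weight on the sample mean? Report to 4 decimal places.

0.7692

With a Gamma(shape α, rate β) prior, the Poisson likelihood is conjugate: the posterior is Gamma(α + ΣXᵢ, β + n).
Posterior mean = (α₀+S)/(β₀+n) = [n/(β₀+n)]·(S/n) + [β₀/(β₀+n)]·(α₀/β₀), so only n and β₀ enter the weight.
Weight on data w = n/(β₀+n) = 12/(3.6+12) = 12/15.6 = 0.7692.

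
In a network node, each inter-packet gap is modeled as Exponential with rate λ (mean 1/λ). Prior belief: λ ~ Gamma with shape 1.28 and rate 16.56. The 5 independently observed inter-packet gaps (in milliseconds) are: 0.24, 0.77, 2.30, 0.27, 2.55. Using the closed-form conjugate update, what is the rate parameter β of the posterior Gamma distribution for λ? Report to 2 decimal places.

22.69

With a Gamma(shape α, rate β) prior on the exponential rate λ, the posterior after n observations with total T = Σxᵢ is Gamma(α+n, β+T).
Sum of observations T = 6.13 milliseconds; n = 5.
Posterior: Gamma(1.28+5, 16.56+6.13) = Gamma(6.28, 22.69).
Posterior β = 22.69.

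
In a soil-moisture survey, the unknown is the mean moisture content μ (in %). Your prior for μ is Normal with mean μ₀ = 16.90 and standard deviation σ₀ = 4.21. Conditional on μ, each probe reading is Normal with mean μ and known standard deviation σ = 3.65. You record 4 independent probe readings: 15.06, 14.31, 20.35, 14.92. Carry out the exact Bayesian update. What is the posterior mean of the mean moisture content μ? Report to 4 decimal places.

16.2771

For Normal data with known variance σ², a Normal(μ₀, σ₀²) prior on μ is conjugate. Posterior precision = 1/σ₀² + n/σ²; posterior mean is the precision-weighted average of μ₀ and x̄.
Σxᵢ = 15.06 + 14.31 + 20.35 + 14.92 = 64.64, so n·x̄ = 64.64.
σ₀² = 4.21² = 17.7241, σ² = 3.65² = 13.3225; σ² + n·σ₀² = 13.3225 + 4·17.7241 = 84.2189.
Posterior mean = (μ₀/σ₀² + n·x̄/σ²)/(1/σ₀² + n/σ²) = (σ²·μ₀ + σ₀²·n·x̄)/(σ² + n·σ₀²) = (13.3225·16.90 + 17.7241·64.64)/84.2189 = 1370.836074/84.2189 = 16.2771.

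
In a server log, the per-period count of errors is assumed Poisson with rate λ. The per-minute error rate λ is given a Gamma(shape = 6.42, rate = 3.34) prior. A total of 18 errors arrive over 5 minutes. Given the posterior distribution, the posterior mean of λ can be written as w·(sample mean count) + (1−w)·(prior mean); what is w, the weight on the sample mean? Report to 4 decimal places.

With a Gamma(shape α, rate β) prior, the Poisson likelihood is conjugate: the posterior is Gamma(α + ΣXᵢ, β + n).
Posterior mean = (α₀+S)/(β₀+n) = [n/(β₀+n)]·(S/n) + [β₀/(β₀+n)]·(α₀/β₀), so only n and β₀ enter the weight.
Weight on data w = n/(β₀+n) = 5/(3.34+5) = 5/8.34 = 0.5995.

0.5995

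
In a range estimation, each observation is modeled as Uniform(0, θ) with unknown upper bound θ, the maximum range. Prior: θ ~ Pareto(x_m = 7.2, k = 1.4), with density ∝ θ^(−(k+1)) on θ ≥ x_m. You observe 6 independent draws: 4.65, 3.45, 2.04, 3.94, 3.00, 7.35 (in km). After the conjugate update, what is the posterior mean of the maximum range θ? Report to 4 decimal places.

8.4984

A Pareto(scale x_m, shape k) prior on the upper bound θ of Uniform(0, θ) is conjugate: posterior is Pareto(max(x_m, max xᵢ), k + n).
Sample maximum = 7.35; prior scale x_m = 7.2 → posterior scale = max = 7.35.
Posterior shape = 1.4 + 6 = 7.4.
E[θ|data] = k·x_m/(k−1) = 7.4·7.35/6.4 = 8.4984.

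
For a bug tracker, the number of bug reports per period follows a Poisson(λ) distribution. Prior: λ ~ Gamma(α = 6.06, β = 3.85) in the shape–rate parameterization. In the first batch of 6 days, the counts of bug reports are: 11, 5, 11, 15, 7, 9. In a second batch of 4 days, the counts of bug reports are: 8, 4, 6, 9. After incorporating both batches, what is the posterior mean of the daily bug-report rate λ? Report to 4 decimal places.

With a Gamma(shape α, rate β) prior, the Poisson likelihood is conjugate: the posterior is Gamma(α + ΣXᵢ, β + n).
Batch 1: sum of counts S = 58 over n = 6 days.
After batch 1: Gamma(α+S, β+n) = Gamma(6.06+58, 3.85+6) = Gamma(64.06, 9.85).
Batch 2: sum of counts S = 27 over n = 4 days.
After batch 2: Gamma(α+S, β+n) = Gamma(64.06+27, 9.85+4) = Gamma(91.06, 13.85).
Posterior mean = α/β = 91.06/13.85 = 6.5747.

6.5747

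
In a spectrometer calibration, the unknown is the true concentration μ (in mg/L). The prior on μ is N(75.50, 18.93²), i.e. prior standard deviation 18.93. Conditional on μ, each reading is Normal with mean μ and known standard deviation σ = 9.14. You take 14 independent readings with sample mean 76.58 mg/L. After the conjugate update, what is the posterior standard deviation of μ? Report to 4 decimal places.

For Normal data with known variance σ², a Normal(μ₀, σ₀²) prior on μ is conjugate. Posterior precision = 1/σ₀² + n/σ²; posterior mean is the precision-weighted average of μ₀ and x̄.
σ₀² = 18.93² = 358.3449, σ² = 9.14² = 83.5396; σ² + n·σ₀² = 83.5396 + 14·358.3449 = 5100.3682.
Posterior precision = 1/σ₀² + n/σ² = 1/358.3449 + 14/83.5396 = (σ² + n·σ₀²)/(σ₀²σ²) = 5100.3682/(358.3449·83.5396); posterior variance σₙ² = σ₀²σ²/(σ² + n·σ₀²) = 358.3449·83.5396/5100.3682 = 5.869378.
Posterior SD = √σₙ² = √(358.3449·83.5396/5100.3682) = 2.4227.

2.4227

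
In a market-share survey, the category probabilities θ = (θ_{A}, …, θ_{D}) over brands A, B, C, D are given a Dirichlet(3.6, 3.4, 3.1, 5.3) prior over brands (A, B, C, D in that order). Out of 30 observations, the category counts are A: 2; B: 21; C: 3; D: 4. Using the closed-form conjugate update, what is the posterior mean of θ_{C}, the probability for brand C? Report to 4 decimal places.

The Dirichlet prior is conjugate to the Multinomial likelihood: each posterior αⱼ = prior αⱼ + observed count nⱼ.
Posterior concentration: (5.6, 24.4, 6.1, 9.3), total = 45.4.
E[θ_{C}|data] = α_{C}/Σα = 6.1/45.4 = 0.1344.

0.1344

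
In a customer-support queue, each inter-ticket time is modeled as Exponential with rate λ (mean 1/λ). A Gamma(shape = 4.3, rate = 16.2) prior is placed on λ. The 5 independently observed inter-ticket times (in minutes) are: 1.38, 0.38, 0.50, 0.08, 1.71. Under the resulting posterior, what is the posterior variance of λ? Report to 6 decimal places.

0.022679

With a Gamma(shape α, rate β) prior on the exponential rate λ, the posterior after n observations with total T = Σxᵢ is Gamma(α+n, β+T).
Sum of observations T = 4.05 minutes; n = 5.
Posterior: Gamma(4.3+5, 16.2+4.05) = Gamma(9.3, 20.25).
Var = α/β² = 0.022679.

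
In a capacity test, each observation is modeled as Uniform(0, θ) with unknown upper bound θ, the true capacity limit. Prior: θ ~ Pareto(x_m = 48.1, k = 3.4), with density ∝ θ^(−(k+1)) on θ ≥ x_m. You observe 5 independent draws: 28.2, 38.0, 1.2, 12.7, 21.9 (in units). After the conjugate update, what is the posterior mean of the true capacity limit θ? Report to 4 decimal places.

A Pareto(scale x_m, shape k) prior on the upper bound θ of Uniform(0, θ) is conjugate: posterior is Pareto(max(x_m, max xᵢ), k + n).
Sample maximum = 38.0; prior scale x_m = 48.1 → posterior scale = max = 48.1.
Posterior shape = 3.4 + 5 = 8.4.
E[θ|data] = k·x_m/(k−1) = 8.4·48.1/7.4 = 54.6000.

54.6000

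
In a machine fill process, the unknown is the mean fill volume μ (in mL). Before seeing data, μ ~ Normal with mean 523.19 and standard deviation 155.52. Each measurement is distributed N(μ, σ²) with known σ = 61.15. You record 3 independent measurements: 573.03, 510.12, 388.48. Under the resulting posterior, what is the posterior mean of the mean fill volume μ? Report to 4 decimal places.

492.1433

For Normal data with known variance σ², a Normal(μ₀, σ₀²) prior on μ is conjugate. Posterior precision = 1/σ₀² + n/σ²; posterior mean is the precision-weighted average of μ₀ and x̄.
Σxᵢ = 573.03 + 510.12 + 388.48 = 1471.63, so n·x̄ = 1471.63.
σ₀² = 155.52² = 24186.4704, σ² = 61.15² = 3739.3225; σ² + n·σ₀² = 3739.3225 + 3·24186.4704 = 76298.7337.
Posterior mean = (μ₀/σ₀² + n·x̄/σ²)/(1/σ₀² + n/σ²) = (σ²·μ₀ + σ₀²·n·x̄)/(σ² + n·σ₀²) = (3739.3225·523.19 + 24186.4704·1471.63)/76298.7337 = 37549911.573527/76298.7337 = 492.1433.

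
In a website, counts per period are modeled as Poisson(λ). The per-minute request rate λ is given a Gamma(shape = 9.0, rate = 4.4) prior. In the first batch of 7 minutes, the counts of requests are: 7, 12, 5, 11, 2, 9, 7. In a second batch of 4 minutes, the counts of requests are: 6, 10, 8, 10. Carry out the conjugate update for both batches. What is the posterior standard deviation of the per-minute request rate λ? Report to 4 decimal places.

0.6362

With a Gamma(shape α, rate β) prior, the Poisson likelihood is conjugate: the posterior is Gamma(α + ΣXᵢ, β + n).
Batch 1: sum of counts S = 53 over n = 7 minutes.
After batch 1: Gamma(α+S, β+n) = Gamma(9.0+53, 4.4+7) = Gamma(62.0, 11.4).
Batch 2: sum of counts S = 34 over n = 4 minutes.
After batch 2: Gamma(α+S, β+n) = Gamma(62.0+34, 11.4+4) = Gamma(96.0, 15.4).
SD = √α/β = √96.0/15.4 = 0.6362.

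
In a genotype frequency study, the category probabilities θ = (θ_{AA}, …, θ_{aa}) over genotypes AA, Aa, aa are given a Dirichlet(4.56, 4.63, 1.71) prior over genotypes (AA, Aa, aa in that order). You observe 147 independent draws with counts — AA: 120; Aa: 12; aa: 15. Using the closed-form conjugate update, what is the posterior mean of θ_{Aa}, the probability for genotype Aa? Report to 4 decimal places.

0.1053

The Dirichlet prior is conjugate to the Multinomial likelihood: each posterior αⱼ = prior αⱼ + observed count nⱼ.
Posterior concentration: (124.56, 16.63, 16.71), total = 157.90.
E[θ_{Aa}|data] = α_{Aa}/Σα = 16.63/157.90 = 0.1053.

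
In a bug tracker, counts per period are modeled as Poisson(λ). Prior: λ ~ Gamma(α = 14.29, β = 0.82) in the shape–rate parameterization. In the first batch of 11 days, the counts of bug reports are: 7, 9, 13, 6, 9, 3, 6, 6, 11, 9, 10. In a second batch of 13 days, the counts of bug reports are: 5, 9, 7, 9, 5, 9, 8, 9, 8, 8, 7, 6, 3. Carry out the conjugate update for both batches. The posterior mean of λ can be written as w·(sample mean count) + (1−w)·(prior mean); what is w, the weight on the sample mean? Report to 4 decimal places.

With a Gamma(shape α, rate β) prior, the Poisson likelihood is conjugate: the posterior is Gamma(α + ΣXᵢ, β + n).
Total number of days: n = 11 + 13 = 24.
Posterior mean = (α₀+S)/(β₀+n) = [n/(β₀+n)]·(S/n) + [β₀/(β₀+n)]·(α₀/β₀), so only n and β₀ enter the weight.
Weight on data w = n/(β₀+n) = 24/(0.82+24) = 24/24.82 = 0.9670.

0.9670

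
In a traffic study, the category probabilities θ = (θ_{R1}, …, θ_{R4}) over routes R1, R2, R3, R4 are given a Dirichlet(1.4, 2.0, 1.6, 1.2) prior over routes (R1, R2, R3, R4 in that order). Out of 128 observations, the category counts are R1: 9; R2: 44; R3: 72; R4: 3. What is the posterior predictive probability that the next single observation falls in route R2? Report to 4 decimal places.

The Dirichlet prior is conjugate to the Multinomial likelihood: each posterior αⱼ = prior αⱼ + observed count nⱼ.
Posterior concentration: (10.4, 46.0, 73.6, 4.2), total = 134.2.
P(next = R2 | data) = α_{R2}/Σα = 0.3428.

0.3428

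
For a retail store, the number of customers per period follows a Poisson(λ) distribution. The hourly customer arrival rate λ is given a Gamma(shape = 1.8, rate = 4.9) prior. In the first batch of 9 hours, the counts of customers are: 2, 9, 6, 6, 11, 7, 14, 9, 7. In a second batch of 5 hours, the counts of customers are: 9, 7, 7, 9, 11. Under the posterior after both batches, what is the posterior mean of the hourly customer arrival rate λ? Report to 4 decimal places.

6.1270

With a Gamma(shape α, rate β) prior, the Poisson likelihood is conjugate: the posterior is Gamma(α + ΣXᵢ, β + n).
Batch 1: sum of counts S = 71 over n = 9 hours.
After batch 1: Gamma(α+S, β+n) = Gamma(1.8+71, 4.9+9) = Gamma(72.8, 13.9).
Batch 2: sum of counts S = 43 over n = 5 hours.
After batch 2: Gamma(α+S, β+n) = Gamma(72.8+43, 13.9+5) = Gamma(115.8, 18.9).
Posterior mean = α/β = 115.8/18.9 = 6.1270.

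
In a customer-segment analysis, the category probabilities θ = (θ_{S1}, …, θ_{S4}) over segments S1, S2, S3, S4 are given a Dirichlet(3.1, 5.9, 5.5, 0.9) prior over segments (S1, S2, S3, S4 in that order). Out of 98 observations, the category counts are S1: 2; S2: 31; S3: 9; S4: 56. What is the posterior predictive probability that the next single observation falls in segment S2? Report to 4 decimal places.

0.3254

The Dirichlet prior is conjugate to the Multinomial likelihood: each posterior αⱼ = prior αⱼ + observed count nⱼ.
Posterior concentration: (5.1, 36.9, 14.5, 56.9), total = 113.4.
P(next = S2 | data) = α_{S2}/Σα = 0.3254.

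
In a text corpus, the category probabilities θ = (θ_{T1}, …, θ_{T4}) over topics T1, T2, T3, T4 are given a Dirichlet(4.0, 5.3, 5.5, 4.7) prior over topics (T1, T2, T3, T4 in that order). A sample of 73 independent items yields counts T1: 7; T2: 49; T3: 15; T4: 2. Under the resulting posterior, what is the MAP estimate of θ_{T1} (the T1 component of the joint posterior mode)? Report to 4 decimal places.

0.1130

The Dirichlet prior is conjugate to the Multinomial likelihood: each posterior αⱼ = prior αⱼ + observed count nⱼ.
Posterior concentration: (11.0, 54.3, 20.5, 6.7), total = 92.5.
Joint mode component: (α_{T1}−1)/(Σα−K) = 10.0/88.5 = 0.1130.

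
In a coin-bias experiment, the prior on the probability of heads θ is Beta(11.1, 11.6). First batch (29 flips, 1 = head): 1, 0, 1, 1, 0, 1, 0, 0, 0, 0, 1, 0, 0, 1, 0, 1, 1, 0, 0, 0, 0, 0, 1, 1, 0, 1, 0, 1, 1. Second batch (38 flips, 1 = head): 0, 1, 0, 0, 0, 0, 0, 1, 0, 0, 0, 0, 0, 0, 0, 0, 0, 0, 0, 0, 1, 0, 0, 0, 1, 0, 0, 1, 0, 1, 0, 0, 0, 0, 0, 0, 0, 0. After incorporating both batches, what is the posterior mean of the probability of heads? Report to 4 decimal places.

The Beta prior is conjugate to a Binomial/Bernoulli likelihood; the update adds successes to α and failures to β.
After batch 1: Beta(11.1+13, 11.6+16) = Beta(24.1, 27.6).
After batch 2: Beta(24.1+6, 27.6+32) = Beta(30.1, 59.6).
Posterior mean = α/(α+β) = 30.1/89.7 = 0.3356.

0.3356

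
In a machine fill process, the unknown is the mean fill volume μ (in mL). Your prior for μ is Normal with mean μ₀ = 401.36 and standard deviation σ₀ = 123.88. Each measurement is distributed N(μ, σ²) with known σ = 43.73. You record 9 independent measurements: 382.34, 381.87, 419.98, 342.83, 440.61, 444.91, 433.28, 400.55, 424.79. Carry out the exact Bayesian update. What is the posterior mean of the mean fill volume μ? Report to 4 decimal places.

For Normal data with known variance σ², a Normal(μ₀, σ₀²) prior on μ is conjugate. Posterior precision = 1/σ₀² + n/σ²; posterior mean is the precision-weighted average of μ₀ and x̄.
Σxᵢ = 382.34 + 381.87 + 419.98 + 342.83 + 440.61 + 444.91 + 433.28 + 400.55 + 424.79 = 3671.16, so n·x̄ = 3671.16.
σ₀² = 123.88² = 15346.2544, σ² = 43.73² = 1912.3129; σ² + n·σ₀² = 1912.3129 + 9·15346.2544 = 140028.6025.
Posterior mean = (μ₀/σ₀² + n·x̄/σ²)/(1/σ₀² + n/σ²) = (σ²·μ₀ + σ₀²·n·x̄)/(σ² + n·σ₀²) = (1912.3129·401.36 + 15346.2544·3671.16)/140028.6025 = 57106081.208648/140028.6025 = 407.8173.

407.8173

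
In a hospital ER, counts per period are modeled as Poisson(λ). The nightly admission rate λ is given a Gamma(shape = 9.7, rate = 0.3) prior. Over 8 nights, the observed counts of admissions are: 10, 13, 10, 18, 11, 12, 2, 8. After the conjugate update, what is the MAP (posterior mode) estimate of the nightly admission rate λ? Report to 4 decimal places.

11.1687

With a Gamma(shape α, rate β) prior, the Poisson likelihood is conjugate: the posterior is Gamma(α + ΣXᵢ, β + n).
Sum of counts S = 84 over n = 8 nights.
Posterior: Gamma(α+S, β+n) = Gamma(9.7+84, 0.3+8) = Gamma(93.7, 8.3).
Mode of Gamma(α,β) for α≥1 is (α−1)/β = 92.7/8.3 = 11.1687.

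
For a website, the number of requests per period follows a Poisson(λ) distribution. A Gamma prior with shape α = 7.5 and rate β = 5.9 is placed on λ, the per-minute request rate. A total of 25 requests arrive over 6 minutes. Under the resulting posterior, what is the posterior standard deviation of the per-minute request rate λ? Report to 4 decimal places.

With a Gamma(shape α, rate β) prior, the Poisson likelihood is conjugate: the posterior is Gamma(α + ΣXᵢ, β + n).
Posterior: Gamma(α+S, β+n) = Gamma(7.5+25, 5.9+6) = Gamma(32.5, 11.9).
SD = √α/β = √32.5/11.9 = 0.4791.

0.4791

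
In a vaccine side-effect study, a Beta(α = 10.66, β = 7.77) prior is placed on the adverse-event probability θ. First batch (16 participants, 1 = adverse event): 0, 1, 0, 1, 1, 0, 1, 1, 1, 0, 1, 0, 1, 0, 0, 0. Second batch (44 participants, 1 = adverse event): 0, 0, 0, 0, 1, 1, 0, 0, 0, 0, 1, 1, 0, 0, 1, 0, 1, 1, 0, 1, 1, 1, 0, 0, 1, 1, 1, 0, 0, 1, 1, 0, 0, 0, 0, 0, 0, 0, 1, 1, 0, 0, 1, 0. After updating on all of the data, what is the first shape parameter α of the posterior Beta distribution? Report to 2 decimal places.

36.66

The Beta prior is conjugate to a Binomial/Bernoulli likelihood; the update adds successes to α and failures to β.
After batch 1: Beta(10.66+8, 7.77+8) = Beta(18.66, 15.77).
After batch 2: Beta(18.66+18, 15.77+26) = Beta(36.66, 41.77).
Posterior α = 36.66.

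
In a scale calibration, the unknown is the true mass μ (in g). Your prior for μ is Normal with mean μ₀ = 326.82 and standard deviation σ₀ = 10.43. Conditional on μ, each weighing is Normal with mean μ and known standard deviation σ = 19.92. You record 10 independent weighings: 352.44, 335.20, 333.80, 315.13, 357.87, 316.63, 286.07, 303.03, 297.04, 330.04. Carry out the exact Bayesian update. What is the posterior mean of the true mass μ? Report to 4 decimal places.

For Normal data with known variance σ², a Normal(μ₀, σ₀²) prior on μ is conjugate. Posterior precision = 1/σ₀² + n/σ²; posterior mean is the precision-weighted average of μ₀ and x̄.
Σxᵢ = 352.44 + 335.20 + 333.80 + 315.13 + 357.87 + 316.63 + 286.07 + 303.03 + 297.04 + 330.04 = 3227.25, so n·x̄ = 3227.25.
σ₀² = 10.43² = 108.7849, σ² = 19.92² = 396.8064; σ² + n·σ₀² = 396.8064 + 10·108.7849 = 1484.6554.
Posterior mean = (μ₀/σ₀² + n·x̄/σ²)/(1/σ₀² + n/σ²) = (σ²·μ₀ + σ₀²·n·x̄)/(σ² + n·σ₀²) = (396.8064·326.82 + 108.7849·3227.25)/1484.6554 = 480760.336173/1484.6554 = 323.8195.

323.8195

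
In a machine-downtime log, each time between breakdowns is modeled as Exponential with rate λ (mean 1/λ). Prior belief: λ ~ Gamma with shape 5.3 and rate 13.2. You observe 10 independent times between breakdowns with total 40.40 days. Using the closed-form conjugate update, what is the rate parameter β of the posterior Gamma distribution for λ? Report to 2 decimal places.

With a Gamma(shape α, rate β) prior on the exponential rate λ, the posterior after n observations with total T = Σxᵢ is Gamma(α+n, β+T).
Posterior: Gamma(5.3+10, 13.2+40.40) = Gamma(15.3, 53.60).
Posterior β = 53.60.

53.60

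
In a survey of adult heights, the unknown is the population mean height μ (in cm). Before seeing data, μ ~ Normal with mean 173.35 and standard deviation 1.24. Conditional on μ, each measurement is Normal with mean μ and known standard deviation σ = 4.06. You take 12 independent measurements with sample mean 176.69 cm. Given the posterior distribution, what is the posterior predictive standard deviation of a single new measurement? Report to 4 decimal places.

4.1484

For Normal data with known variance σ², a Normal(μ₀, σ₀²) prior on μ is conjugate. Posterior precision = 1/σ₀² + n/σ²; posterior mean is the precision-weighted average of μ₀ and x̄.
σ₀² = 1.24² = 1.5376, σ² = 4.06² = 16.4836; σ² + n·σ₀² = 16.4836 + 12·1.5376 = 34.9348.
Posterior precision = 1/σ₀² + n/σ² = 1/1.5376 + 12/16.4836 = (σ² + n·σ₀²)/(σ₀²σ²) = 34.9348/(1.5376·16.4836); posterior variance σₙ² = σ₀²σ²/(σ² + n·σ₀²) = 1.5376·16.4836/34.9348 = 0.725500.
Predictive variance for one new observation = σₙ² + σ² = 1.5376·16.4836/34.9348 + 16.4836 = σ²·(σ₀² + 34.9348)/34.9348 = 16.4836·36.4724/34.9348 = 17.209100; SD = √(16.4836·36.4724/34.9348) = 4.1484.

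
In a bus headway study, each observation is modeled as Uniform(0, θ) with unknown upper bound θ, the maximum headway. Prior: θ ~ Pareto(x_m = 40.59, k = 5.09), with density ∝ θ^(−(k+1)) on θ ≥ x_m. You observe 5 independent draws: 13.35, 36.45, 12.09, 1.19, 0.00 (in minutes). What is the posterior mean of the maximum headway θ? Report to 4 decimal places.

A Pareto(scale x_m, shape k) prior on the upper bound θ of Uniform(0, θ) is conjugate: posterior is Pareto(max(x_m, max xᵢ), k + n).
Sample maximum = 36.45; prior scale x_m = 40.59 → posterior scale = max = 40.59.
Posterior shape = 5.09 + 5 = 10.09.
E[θ|data] = k·x_m/(k−1) = 10.09·40.59/9.09 = 45.0553.

45.0553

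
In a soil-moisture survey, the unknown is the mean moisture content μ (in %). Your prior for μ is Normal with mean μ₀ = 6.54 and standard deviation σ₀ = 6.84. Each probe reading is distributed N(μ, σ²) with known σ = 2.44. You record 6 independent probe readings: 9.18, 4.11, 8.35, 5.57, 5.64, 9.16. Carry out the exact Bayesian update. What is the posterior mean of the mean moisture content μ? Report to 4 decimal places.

6.9921

For Normal data with known variance σ², a Normal(μ₀, σ₀²) prior on μ is conjugate. Posterior precision = 1/σ₀² + n/σ²; posterior mean is the precision-weighted average of μ₀ and x̄.
Σxᵢ = 9.18 + 4.11 + 8.35 + 5.57 + 5.64 + 9.16 = 42.01, so n·x̄ = 42.01.
σ₀² = 6.84² = 46.7856, σ² = 2.44² = 5.9536; σ² + n·σ₀² = 5.9536 + 6·46.7856 = 286.6672.
Posterior mean = (μ₀/σ₀² + n·x̄/σ²)/(1/σ₀² + n/σ²) = (σ²·μ₀ + σ₀²·n·x̄)/(σ² + n·σ₀²) = (5.9536·6.54 + 46.7856·42.01)/286.6672 = 2004.3996/286.6672 = 6.9921.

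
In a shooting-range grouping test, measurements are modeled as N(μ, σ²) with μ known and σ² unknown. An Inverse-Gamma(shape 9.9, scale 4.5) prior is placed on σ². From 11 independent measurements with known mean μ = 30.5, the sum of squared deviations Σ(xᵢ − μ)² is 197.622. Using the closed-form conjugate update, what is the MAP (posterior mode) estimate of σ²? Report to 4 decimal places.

With known mean μ and an Inverse-Gamma(α, β) prior on σ², the Normal likelihood is conjugate: posterior is Inv-Gamma(α + n/2, β + Σ(xᵢ−μ)²/2).
Posterior: Inv-Gamma(9.9 + 11/2, 4.5 + 197.622/2) = Inv-Gamma(15.40, 103.3110).
Mode = β/(α+1) = 103.3110/16.40 = 6.2995.

6.2995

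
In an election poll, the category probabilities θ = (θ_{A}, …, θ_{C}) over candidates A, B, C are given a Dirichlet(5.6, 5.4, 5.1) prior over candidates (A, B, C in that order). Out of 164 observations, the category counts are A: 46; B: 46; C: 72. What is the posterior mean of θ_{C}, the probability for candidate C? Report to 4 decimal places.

0.4281

The Dirichlet prior is conjugate to the Multinomial likelihood: each posterior αⱼ = prior αⱼ + observed count nⱼ.
Posterior concentration: (51.6, 51.4, 77.1), total = 180.1.
E[θ_{C}|data] = α_{C}/Σα = 77.1/180.1 = 0.4281.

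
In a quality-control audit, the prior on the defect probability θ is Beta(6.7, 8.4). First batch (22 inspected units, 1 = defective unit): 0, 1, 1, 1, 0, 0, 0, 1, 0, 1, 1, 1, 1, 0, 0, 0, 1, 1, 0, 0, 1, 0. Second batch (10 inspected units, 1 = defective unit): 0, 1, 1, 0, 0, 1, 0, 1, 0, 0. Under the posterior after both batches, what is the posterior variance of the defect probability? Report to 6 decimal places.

0.005165

The Beta prior is conjugate to a Binomial/Bernoulli likelihood; the update adds successes to α and failures to β.
After batch 1: Beta(6.7+11, 8.4+11) = Beta(17.7, 19.4).
After batch 2: Beta(17.7+4, 19.4+6) = Beta(21.7, 25.4).
Var = αβ/((α+β)²(α+β+1)) = 21.7·25.4/(47.1²·48.1) = 0.005165.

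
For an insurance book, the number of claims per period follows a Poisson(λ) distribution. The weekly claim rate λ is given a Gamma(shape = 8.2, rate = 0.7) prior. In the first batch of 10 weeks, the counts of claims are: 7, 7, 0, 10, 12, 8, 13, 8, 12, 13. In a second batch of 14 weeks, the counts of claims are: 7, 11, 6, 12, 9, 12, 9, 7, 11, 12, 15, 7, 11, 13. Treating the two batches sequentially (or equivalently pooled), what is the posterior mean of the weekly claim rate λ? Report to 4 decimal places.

With a Gamma(shape α, rate β) prior, the Poisson likelihood is conjugate: the posterior is Gamma(α + ΣXᵢ, β + n).
Batch 1: sum of counts S = 90 over n = 10 weeks.
After batch 1: Gamma(α+S, β+n) = Gamma(8.2+90, 0.7+10) = Gamma(98.2, 10.7).
Batch 2: sum of counts S = 142 over n = 14 weeks.
After batch 2: Gamma(α+S, β+n) = Gamma(98.2+142, 10.7+14) = Gamma(240.2, 24.7).
Posterior mean = α/β = 240.2/24.7 = 9.7247.

9.7247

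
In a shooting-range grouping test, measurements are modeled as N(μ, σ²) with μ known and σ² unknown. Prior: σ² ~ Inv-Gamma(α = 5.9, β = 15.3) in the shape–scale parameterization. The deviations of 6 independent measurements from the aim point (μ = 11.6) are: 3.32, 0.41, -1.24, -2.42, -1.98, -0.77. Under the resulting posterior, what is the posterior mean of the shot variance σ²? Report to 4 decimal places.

With known mean μ and an Inverse-Gamma(α, β) prior on σ², the Normal likelihood is conjugate: posterior is Inv-Gamma(α + n/2, β + Σ(xᵢ−μ)²/2).
Σ(xᵢ−μ)² = (3.32)² + (0.41)² + (-1.24)² + (-2.42)² + (-1.98)² + (-0.77)² = 23.0978.
Posterior: Inv-Gamma(5.9 + 6/2, 15.3 + 23.0978/2) = Inv-Gamma(8.90, 26.84890).
E[σ²|data] = β/(α−1) = 26.84890/7.90 = 3.3986.

3.3986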